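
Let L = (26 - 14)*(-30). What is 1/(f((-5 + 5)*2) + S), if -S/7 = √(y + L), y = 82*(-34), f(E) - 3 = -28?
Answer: I/(-25*I + 14*√787) ≈ -0.00016142 + 0.0025359*I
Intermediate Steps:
f(E) = -25 (f(E) = 3 - 28 = -25)
y = -2788
L = -360 (L = 12*(-30) = -360)
S = -14*I*√787 (S = -7*√(-2788 - 360) = -14*I*√787 ≈ -392.75*I)
1/(f((-5 + 5)*2) + S) = 1/(-25 - 14*I*√787)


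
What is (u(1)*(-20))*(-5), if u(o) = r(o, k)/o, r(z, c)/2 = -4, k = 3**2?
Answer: -800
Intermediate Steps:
k = 9
r(z, c) = -8 (r(z, c) = 2*(-4) = -8)
u(o) = -8/o
(u(1)*(-20))*(-5) = (-8/1*(-20))*(-5) = (-8*1*(-20))*(-5) = -8*(-20)*(-5) = 160*(-5) = -800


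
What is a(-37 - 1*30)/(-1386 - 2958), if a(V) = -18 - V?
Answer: -49/4344 ≈ -0.011280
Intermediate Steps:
a(-37 - 1*30)/(-1386 - 2958) = (-18 - (-37 - 1*30))/(-1386 - 2958) = (-18 - (-37 - 30))/(-4344) = (-18 - 1*(-67))*(-1/4344) = (-18 + 67)*(-1/4344) = 49*(-1/4344) = -49/4344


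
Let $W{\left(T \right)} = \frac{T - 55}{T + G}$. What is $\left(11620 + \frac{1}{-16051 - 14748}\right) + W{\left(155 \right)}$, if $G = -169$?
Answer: $\frac{2503650703}{215593} \approx 11613.0$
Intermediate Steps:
$W{\left(T \right)} = \frac{-55 + T}{-169 + T}$ ($W{\left(T \right)} = \frac{T - 55}{T - 169} = \frac{-55 + T}{-169 + T}$)
$\left(11620 + \frac{1}{-16051 - 14748}\right) + W{\left(155 \right)} = \left(11620 + \frac{1}{-16051 - 14748}\right) + \frac{-55 + 155}{-169 + 155} = \left(11620 + \frac{1}{-30799}\right) + \frac{1}{-14} \cdot 100 = \left(11620 - \frac{1}{30799}\right) - \frac{50}{7} = \frac{357884379}{30799} - \frac{50}{7} = \frac{2503650703}{215593}$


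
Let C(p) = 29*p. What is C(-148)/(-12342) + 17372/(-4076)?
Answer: -24613879/6288249 ≈ -3.9143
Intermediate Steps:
C(-148)/(-12342) + 17372/(-4076) = (29*(-148))/(-12342) + 17372/(-4076) = -4292*(-1/12342) + 17372*(-1/4076) = 2146/6171 - 4343/1019 = -24613879/6288249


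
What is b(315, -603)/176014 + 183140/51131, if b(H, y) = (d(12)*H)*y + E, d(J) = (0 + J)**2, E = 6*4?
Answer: -683151385688/4499885917 ≈ -151.82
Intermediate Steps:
E = 24
d(J) = J**2
b(H, y) = 24 + 144*H*y (b(H, y) = (12**2*H)*y + 24 = (144*H)*y + 24 = 144*H*y + 24 = 24 + 144*H*y)
b(315, -603)/176014 + 183140/51131 = (24 + 144*315*(-603))/176014 + 183140/51131 = (24 - 27352080)*(1/176014) + 183140*(1/51131) = -27352056*1/176014 + 183140/51131 = -13676028/88007 + 183140/51131 = -683151385688/4499885917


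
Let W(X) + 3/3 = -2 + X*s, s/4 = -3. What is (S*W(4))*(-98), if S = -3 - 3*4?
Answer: -74970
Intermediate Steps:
s = -12 (s = 4*(-3) = -12)
W(X) = -3 - 12*X (W(X) = -1 + (-2 + X*(-12)) = -1 + (-2 - 12*X) = -3 - 12*X)
S = -15 (S = -3 - 12 = -15)
(S*W(4))*(-98) = -15*(-3 - 12*4)*(-98) = -15*(-3 - 48)*(-98) = -15*(-51)*(-98) = 765*(-98) = -74970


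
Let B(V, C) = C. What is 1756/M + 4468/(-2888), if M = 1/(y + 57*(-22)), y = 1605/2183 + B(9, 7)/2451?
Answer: -447452875602107/203320254 ≈ -2.2007e+6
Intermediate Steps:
y = 3949136/5350533 (y = 1605/2183 + 7/2451 = 3949136/5350533 ≈ 0.73808)
M = -5350533/6705619246 (M = 1/(3949136/5350533 + 57*(-22)) = 1/(3949136/5350533 - 1254) = 1/(-6705619246/5350533) = -5350533/6705619246 ≈ -0.00079792)
1756/M + 4468/(-2888) = 1756/(-5350533/6705619246) + 4468/(-2888) = 1756*(-6705619246/5350533) + 4468*(-1/2888) = -11775067395976/5350533 - 1117/722 = -447452875602107/203320254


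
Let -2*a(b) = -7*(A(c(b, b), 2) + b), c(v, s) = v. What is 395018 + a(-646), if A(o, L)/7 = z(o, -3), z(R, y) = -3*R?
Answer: 440238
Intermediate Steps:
A(o, L) = -21*o (A(o, L) = 7*(-3*o) = -21*o)
a(b) = -70*b (a(b) = -(-7)*(-21*b + b)/2 = -(-7)*(-20*b)/2 = -70*b)
395018 + a(-646) = 395018 - 70*(-646) = 395018 + 45220 = 440238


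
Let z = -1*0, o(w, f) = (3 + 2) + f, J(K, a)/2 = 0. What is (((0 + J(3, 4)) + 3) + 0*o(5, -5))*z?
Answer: 0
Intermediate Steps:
J(K, a) = 0 (J(K, a) = 2*0 = 0)
o(w, f) = 5 + f
z = 0
(((0 + J(3, 4)) + 3) + 0*o(5, -5))*z = (((0 + 0) + 3) + 0*(5 - 5))*0 = ((0 + 3) + 0*0)*0 = (3 + 0)*0 = 3*0 = 0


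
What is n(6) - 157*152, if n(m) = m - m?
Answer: -23864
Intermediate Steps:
n(m) = 0
n(6) - 157*152 = 0 - 157*152 = 0 - 23864 = -23864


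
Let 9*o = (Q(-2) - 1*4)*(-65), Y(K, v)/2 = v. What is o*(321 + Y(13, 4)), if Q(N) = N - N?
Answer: 85540/9 ≈ 9504.4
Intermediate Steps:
Q(N) = 0
Y(K, v) = 2*v
o = 260/9 (o = ((0 - 1*4)*(-65))/9 = ((0 - 4)*(-65))/9 = (-4*(-65))/9 = (1/9)*260 = 260/9 ≈ 28.889)
o*(321 + Y(13, 4)) = 260*(321 + 2*4)/9 = 260*(321 + 8)/9 = (260/9)*329 = 85540/9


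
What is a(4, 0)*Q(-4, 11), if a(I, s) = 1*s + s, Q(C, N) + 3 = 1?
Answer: 0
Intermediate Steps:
Q(C, N) = -2 (Q(C, N) = -3 + 1 = -2)
a(I, s) = 2*s (a(I, s) = s + s = 2*s)
a(4, 0)*Q(-4, 11) = (2*0)*(-2) = 0*(-2) = 0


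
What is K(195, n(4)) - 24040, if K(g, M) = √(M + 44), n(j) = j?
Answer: -24040 + 4*√3 ≈ -24033.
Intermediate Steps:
K(g, M) = √(44 + M)
K(195, n(4)) - 24040 = √(44 + 4) - 24040 = √48 - 24040 = 4*√3 - 24040 = -24040 + 4*√3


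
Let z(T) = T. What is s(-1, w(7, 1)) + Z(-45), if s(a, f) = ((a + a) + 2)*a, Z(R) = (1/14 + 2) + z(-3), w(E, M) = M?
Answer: -13/14 ≈ -0.92857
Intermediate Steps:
Z(R) = -13/14 (Z(R) = (1/14 + 2) - 3 = 29/14 - 3 = -13/14)
s(a, f) = a*(2 + 2*a) (s(a, f) = (2*a + 2)*a = (2 + 2*a)*a = a*(2 + 2*a))
s(-1, w(7, 1)) + Z(-45) = 2*(-1)*(1 - 1) - 13/14 = 2*(-1)*0 - 13/14 = 0 - 13/14 = -13/14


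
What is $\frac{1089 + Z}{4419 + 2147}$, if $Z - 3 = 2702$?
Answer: $\frac{271}{469} \approx 0.57783$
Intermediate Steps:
$Z = 2705$ ($Z = 3 + 2702 = 2705$)
$\frac{1089 + Z}{4419 + 2147} = \frac{1089 + 2705}{4419 + 2147} = \frac{3794}{6566} = 3794 \cdot \frac{1}{6566} = \frac{271}{469}$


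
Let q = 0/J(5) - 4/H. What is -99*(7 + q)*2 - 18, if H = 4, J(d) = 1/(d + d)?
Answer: -1206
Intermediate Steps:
J(d) = 1/(2*d)
q = -1 (q = 0/(((1/2)/5)) - 4/4 = 0/(((1/2)*(1/5))) - 4*1/4 = 0/(1/10) - 1 = 0*10 - 1 = 0 - 1 = -1)
-99*(7 + q)*2 - 18 = -99*(7 - 1)*2 - 18 = -594*2 - 18 = -99*12 - 18 = -1188 - 18 = -1206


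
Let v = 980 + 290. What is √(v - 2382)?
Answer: 2*I*√278 ≈ 33.347*I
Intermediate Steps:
v = 1270
√(v - 2382) = √(1270 - 2382) = √(-1112) = 2*I*√278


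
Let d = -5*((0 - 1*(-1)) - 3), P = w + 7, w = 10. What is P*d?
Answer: 170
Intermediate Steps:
P = 17 (P = 10 + 7 = 17)
d = 10 (d = -5*((0 + 1) - 3) = -5*(1 - 3) = -5*(-2) = 10)
P*d = 17*10 = 170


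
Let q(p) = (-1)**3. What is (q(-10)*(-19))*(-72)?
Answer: -1368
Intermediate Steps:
q(p) = -1
(q(-10)*(-19))*(-72) = -1*(-19)*(-72) = 19*(-72) = -1368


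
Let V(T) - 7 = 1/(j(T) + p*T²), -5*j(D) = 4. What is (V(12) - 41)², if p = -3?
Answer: 5414163561/4682896 ≈ 1156.2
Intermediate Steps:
j(D) = -⅘ (j(D) = -⅕*4 = -⅘)
V(T) = 7 + 1/(-⅘ - 3*T²)
(V(12) - 41)² = ((23 + 105*12²)/(4 + 15*12²) - 41)² = ((23 + 105*144)/(4 + 15*144) - 41)² = ((23 + 15120)/(4 + 2160) - 41)² = (15143/2164 - 41)² = (-73581/2164)² = 5414163561/4682896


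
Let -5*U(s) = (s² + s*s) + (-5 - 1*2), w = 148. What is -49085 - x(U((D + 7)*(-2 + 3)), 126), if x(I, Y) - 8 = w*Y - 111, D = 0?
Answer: -67630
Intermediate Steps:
U(s) = 7/5 - 2*s²/5 (U(s) = -((s² + s*s) + (-5 - 1*2))/5 = -((s² + s²) + (-5 - 2))/5 = -(2*s² - 7)/5 = -(-7 + 2*s²)/5 = 7/5 - 2*s²/5)
x(I, Y) = -103 + 148*Y (x(I, Y) = 8 + (148*Y - 111) = 8 + (-111 + 148*Y) = -103 + 148*Y)
-49085 - x(U((D + 7)*(-2 + 3)), 126) = -49085 - (-103 + 148*126) = -49085 - (-103 + 18648) = -49085 - 1*18545 = -49085 - 18545 = -67630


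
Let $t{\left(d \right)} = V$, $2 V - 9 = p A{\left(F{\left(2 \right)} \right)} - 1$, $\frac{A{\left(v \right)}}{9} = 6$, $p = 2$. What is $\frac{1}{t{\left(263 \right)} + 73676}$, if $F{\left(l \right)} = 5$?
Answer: $\frac{1}{73734} \approx 1.3562 \cdot 10^{-5}$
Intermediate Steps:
$A{\left(v \right)} = 54$ ($A{\left(v \right)} = 9 \cdot 6 = 54$)
$V = 58$ ($V = \frac{9}{2} + \frac{2 \cdot 54 - 1}{2} = \frac{9}{2} + \frac{108 - 1}{2} = \frac{9}{2} + \frac{1}{2} \cdot 107 = \frac{9}{2} + \frac{107}{2} = 58$)
$t{\left(d \right)} = 58$
$\frac{1}{t{\left(263 \right)} + 73676} = \frac{1}{58 + 73676} = \frac{1}{73734}$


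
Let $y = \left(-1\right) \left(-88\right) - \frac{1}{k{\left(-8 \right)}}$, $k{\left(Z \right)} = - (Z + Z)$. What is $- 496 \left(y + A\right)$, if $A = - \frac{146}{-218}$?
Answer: $- \frac{4790461}{109} \approx -43949.0$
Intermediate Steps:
$k{\left(Z \right)} = - 2 Z$
$y = \frac{1407}{16}$ ($y = \left(-1\right) \left(-88\right) - \frac{1}{\left(-2\right) \left(-8\right)} = 88 - \frac{1}{16} = \frac{1407}{16} \approx 87.938$)
$A = \frac{73}{109}$ ($A = \left(-146\right) \left(- \frac{1}{218}\right) = \frac{73}{109} \approx 0.66972$)
$- 496 \left(y + A\right) = - 496 \left(\frac{1407}{16} + \frac{73}{109}\right) = \left(-496\right) \frac{154531}{1744} = - \frac{4790461}{109}$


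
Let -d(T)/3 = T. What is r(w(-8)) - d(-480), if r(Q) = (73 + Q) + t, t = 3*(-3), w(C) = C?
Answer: -1384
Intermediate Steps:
d(T) = -3*T
t = -9
r(Q) = 64 + Q (r(Q) = (73 + Q) - 9 = 64 + Q)
r(w(-8)) - d(-480) = (64 - 8) - (-3)*(-480) = 56 - 1*1440 = 56 - 1440 = -1384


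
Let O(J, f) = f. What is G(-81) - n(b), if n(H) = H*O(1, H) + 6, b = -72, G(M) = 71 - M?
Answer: -5038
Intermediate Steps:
n(H) = 6 + H² (n(H) = H*H + 6 = H² + 6 = 6 + H²)
G(-81) - n(b) = (71 - 1*(-81)) - (6 + (-72)²) = (71 + 81) - (6 + 5184) = 152 - 1*5190 = 152 - 5190 = -5038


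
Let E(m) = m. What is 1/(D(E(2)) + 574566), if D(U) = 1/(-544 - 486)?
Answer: 1030/591802979 ≈ 1.7404e-6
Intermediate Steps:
D(U) = -1/1030 (D(U) = 1/(-1030) = -1/1030)
1/(D(E(2)) + 574566) = 1/(-1/1030 + 574566) = 1/(591802979/1030) = 1030/591802979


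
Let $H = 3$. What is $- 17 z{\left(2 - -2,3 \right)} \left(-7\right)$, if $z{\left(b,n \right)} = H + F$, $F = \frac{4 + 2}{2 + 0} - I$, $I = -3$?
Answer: $1071$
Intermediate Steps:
$F = 6$ ($F = \frac{4 + 2}{2 + 0} - -3 = \frac{6}{2} + 3 = 6 \cdot \frac{1}{2} + 3 = 3 + 3 = 6$)
$z{\left(b,n \right)} = 9$ ($z{\left(b,n \right)} = 3 + 6 = 9$)
$- 17 z{\left(2 - -2,3 \right)} \left(-7\right) = \left(-17\right) 9 \left(-7\right) = \left(-153\right) \left(-7\right) = 1071$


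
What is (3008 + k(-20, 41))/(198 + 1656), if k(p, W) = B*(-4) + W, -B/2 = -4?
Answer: 3017/1854 ≈ 1.6273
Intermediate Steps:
B = 8 (B = -2*(-4) = 8)
k(p, W) = -32 + W (k(p, W) = 8*(-4) + W = -32 + W)
(3008 + k(-20, 41))/(198 + 1656) = (3008 + (-32 + 41))/(198 + 1656) = (3008 + 9)/1854 = 3017*(1/1854) = 3017/1854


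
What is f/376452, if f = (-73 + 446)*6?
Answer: 373/62742 ≈ 0.0059450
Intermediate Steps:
f = 2238 (f = 373*6 = 2238)
f/376452 = 2238/376452 = 2238*(1/376452) = 373/62742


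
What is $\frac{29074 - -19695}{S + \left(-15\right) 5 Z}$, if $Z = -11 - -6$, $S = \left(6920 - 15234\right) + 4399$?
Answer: $- \frac{48769}{3540} \approx -13.777$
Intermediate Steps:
$S = -3915$ ($S = -8314 + 4399 = -3915$)
$Z = -5$ ($Z = -11 + 6 = -5$)
$\frac{29074 - -19695}{S + \left(-15\right) 5 Z} = \frac{29074 - -19695}{-3915 + \left(-15\right) 5 \left(-5\right)} = \frac{29074 + 19695}{-3915 - -375} = \frac{48769}{-3915 + 375} = \frac{48769}{-3540} = 48769 \left(- \frac{1}{3540}\right) = - \frac{48769}{3540}$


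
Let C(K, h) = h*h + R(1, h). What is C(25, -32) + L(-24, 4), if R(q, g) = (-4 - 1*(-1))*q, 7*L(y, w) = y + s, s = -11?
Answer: 1016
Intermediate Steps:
L(y, w) = -11/7 + y/7 (L(y, w) = (y - 11)/7 = (-11 + y)/7 = -11/7 + y/7)
R(q, g) = -3*q (R(q, g) = (-4 + 1)*q = -3*q)
C(K, h) = -3 + h² (C(K, h) = h*h - 3*1 = h² - 3 = -3 + h²)
C(25, -32) + L(-24, 4) = (-3 + (-32)²) + (-11/7 + (⅐)*(-24)) = (-3 + 1024) + (-11/7 - 24/7) = 1021 - 5 = 1016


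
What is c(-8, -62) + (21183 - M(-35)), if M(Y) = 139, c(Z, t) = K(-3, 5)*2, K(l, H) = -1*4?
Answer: 21036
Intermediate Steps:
K(l, H) = -4
c(Z, t) = -8 (c(Z, t) = -4*2 = -8)
c(-8, -62) + (21183 - M(-35)) = -8 + (21183 - 1*139) = -8 + (21183 - 139) = -8 + 21044 = 21036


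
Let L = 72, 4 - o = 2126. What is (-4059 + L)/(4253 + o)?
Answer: -3987/2131 ≈ -1.8710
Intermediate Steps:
o = -2122 (o = 4 - 1*2126 = 4 - 2126 = -2122)
(-4059 + L)/(4253 + o) = (-4059 + 72)/(4253 - 2122) = -3987/2131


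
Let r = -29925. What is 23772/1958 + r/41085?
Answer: 927353/81257 ≈ 11.413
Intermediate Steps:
23772/1958 + r/41085 = 23772/1958 - 29925/41085 = 23772*(1/1958) - 29925*1/41085 = 11886/979 - 665/913 = 927353/81257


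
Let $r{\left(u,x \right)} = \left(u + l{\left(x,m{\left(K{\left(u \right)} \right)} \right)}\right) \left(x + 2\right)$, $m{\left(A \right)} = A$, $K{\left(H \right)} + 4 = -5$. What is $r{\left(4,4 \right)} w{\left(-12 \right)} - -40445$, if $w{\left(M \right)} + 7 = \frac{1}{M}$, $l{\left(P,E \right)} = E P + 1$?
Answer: $\frac{83525}{2} \approx 41763.0$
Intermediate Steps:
$K{\left(H \right)} = -9$ ($K{\left(H \right)} = -4 - 5 = -9$)
$l{\left(P,E \right)} = 1 + E P$
$r{\left(u,x \right)} = \left(2 + x\right) \left(1 + u - 9 x\right)$ ($r{\left(u,x \right)} = \left(u - \left(-1 + 9 x\right)\right) \left(x + 2\right) = \left(1 + u - 9 x\right) \left(2 + x\right) = \left(2 + x\right) \left(1 + u - 9 x\right)$)
$w{\left(M \right)} = -7 + \frac{1}{M}$
$r{\left(4,4 \right)} w{\left(-12 \right)} - -40445 = \left(2 - 68 - 9 \cdot 4^{2} + 2 \cdot 4 + 4 \cdot 4\right) \left(-7 + \frac{1}{-12}\right) - -40445 = \left(2 - 68 - 144 + 8 + 16\right) \left(-7 - \frac{1}{12}\right) + 40445 = \left(2 - 68 - 144 + 8 + 16\right) \left(- \frac{85}{12}\right) + 40445 = \left(-186\right) \left(- \frac{85}{12}\right) + 40445 = \frac{2635}{2} + 40445 = \frac{83525}{2}$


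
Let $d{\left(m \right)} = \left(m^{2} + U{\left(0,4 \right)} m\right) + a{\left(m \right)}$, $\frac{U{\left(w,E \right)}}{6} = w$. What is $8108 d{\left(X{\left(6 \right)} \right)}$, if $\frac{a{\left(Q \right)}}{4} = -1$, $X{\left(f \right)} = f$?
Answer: $259456$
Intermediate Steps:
$U{\left(w,E \right)} = 6 w$
$a{\left(Q \right)} = -4$ ($a{\left(Q \right)} = 4 \left(-1\right) = -4$)
$d{\left(m \right)} = -4 + m^{2}$ ($d{\left(m \right)} = \left(m^{2} + 6 \cdot 0 m\right) - 4 = \left(m^{2} + 0 m\right) - 4 = \left(m^{2} + 0\right) - 4 = m^{2} - 4 = -4 + m^{2}$)
$8108 d{\left(X{\left(6 \right)} \right)} = 8108 \left(-4 + 6^{2}\right) = 8108 \left(-4 + 36\right) = 8108 \cdot 32 = 259456$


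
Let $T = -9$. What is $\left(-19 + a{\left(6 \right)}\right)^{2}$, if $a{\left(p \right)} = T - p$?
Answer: $1156$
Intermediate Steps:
$a{\left(p \right)} = -9 - p$
$\left(-19 + a{\left(6 \right)}\right)^{2} = \left(-19 - 15\right)^{2} = \left(-34\right)^{2} = 1156$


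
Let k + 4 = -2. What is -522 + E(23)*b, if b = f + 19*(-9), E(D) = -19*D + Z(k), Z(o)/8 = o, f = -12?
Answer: 88233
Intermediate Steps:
k = -6 (k = -4 - 2 = -6)
Z(o) = 8*o
E(D) = -48 - 19*D (E(D) = -19*D + 8*(-6) = -19*D - 48 = -48 - 19*D)
b = -183 (b = -12 + 19*(-9) = -12 - 171 = -183)
-522 + E(23)*b = -522 + (-48 - 19*23)*(-183) = -522 + (-48 - 437)*(-183) = -522 - 485*(-183) = -522 + 88755 = 88233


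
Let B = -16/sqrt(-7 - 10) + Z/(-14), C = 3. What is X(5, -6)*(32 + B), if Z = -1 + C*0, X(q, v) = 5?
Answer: 2245/14 + 80*I*sqrt(17)/17 ≈ 160.36 + 19.403*I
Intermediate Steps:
Z = -1 (Z = -1 + 3*0 = -1 + 0 = -1)
B = 1/14 + 16*I*sqrt(17)/17 (B = -16/sqrt(-7 - 10) - 1/(-14) = -16*(-I*sqrt(17)/17) - 1*(-1/14) = -16*(-I*sqrt(17)/17) + 1/14 = -(-16)*I*sqrt(17)/17 + 1/14 = 16*I*sqrt(17)/17 + 1/14 = 1/14 + 16*I*sqrt(17)/17 ≈ 0.071429 + 3.8806*I)
X(5, -6)*(32 + B) = 5*(32 + (1/14 + 16*I*sqrt(17)/17)) = 5*(449/14 + 16*I*sqrt(17)/17) = 2245/14 + 80*I*sqrt(17)/17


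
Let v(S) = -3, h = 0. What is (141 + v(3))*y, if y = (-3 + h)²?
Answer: 1242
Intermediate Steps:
y = 9 (y = (-3 + 0)² = (-3)² = 9)
(141 + v(3))*y = (141 - 3)*9 = 138*9 = 1242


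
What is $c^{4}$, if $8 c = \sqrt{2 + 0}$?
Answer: $\frac{1}{1024} \approx 0.00097656$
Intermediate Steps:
$c = \frac{\sqrt{2}}{8}$ ($c = \frac{\sqrt{2 + 0}}{8} = \frac{\sqrt{2}}{8} \approx 0.17678$)
$c^{4} = \left(\frac{\sqrt{2}}{8}\right)^{4} = \frac{1}{1024}$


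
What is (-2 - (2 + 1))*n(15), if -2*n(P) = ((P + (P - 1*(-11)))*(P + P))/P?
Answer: 205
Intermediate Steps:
n(P) = -11 - 2*P (n(P) = -(P + (P - 1*(-11)))*(P + P)/(2*P) = -(P + (P + 11))*(2*P)/(2*P) = -(P + (11 + P))*(2*P)/(2*P) = -(11 + 2*P)*(2*P)/(2*P) = -2*P*(11 + 2*P)/(2*P) = -(22 + 4*P)/2 = -11 - 2*P)
(-2 - (2 + 1))*n(15) = (-2 - (2 + 1))*(-11 - 2*15) = (-2 - 1*3)*(-11 - 30) = (-2 - 3)*(-41) = -5*(-41) = 205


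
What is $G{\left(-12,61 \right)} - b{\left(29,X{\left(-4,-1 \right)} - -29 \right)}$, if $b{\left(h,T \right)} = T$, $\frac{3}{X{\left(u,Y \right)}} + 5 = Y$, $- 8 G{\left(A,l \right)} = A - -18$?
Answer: $- \frac{117}{4} \approx -29.25$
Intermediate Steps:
$G{\left(A,l \right)} = - \frac{9}{4} - \frac{A}{8}$ ($G{\left(A,l \right)} = - \frac{A - -18}{8} = - \frac{A + 18}{8} = - \frac{18 + A}{8} = - \frac{9}{4} - \frac{A}{8}$)
$X{\left(u,Y \right)} = \frac{3}{-5 + Y}$
$G{\left(-12,61 \right)} - b{\left(29,X{\left(-4,-1 \right)} - -29 \right)} = \left(- \frac{9}{4} - - \frac{3}{2}\right) - \left(\frac{3}{-5 - 1} - -29\right) = \left(- \frac{9}{4} + \frac{3}{2}\right) - \left(\frac{3}{-6} + 29\right) = - \frac{3}{4} - \left(3 \left(- \frac{1}{6}\right) + 29\right) = - \frac{3}{4} - \left(- \frac{1}{2} + 29\right) = - \frac{3}{4} - \frac{57}{2} = - \frac{117}{4}$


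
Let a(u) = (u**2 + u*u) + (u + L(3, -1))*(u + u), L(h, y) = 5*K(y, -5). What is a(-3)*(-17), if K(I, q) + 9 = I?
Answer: -5712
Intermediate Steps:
K(I, q) = -9 + I
L(h, y) = -45 + 5*y (L(h, y) = 5*(-9 + y) = -45 + 5*y)
a(u) = 2*u**2 + 2*u*(-50 + u) (a(u) = (u**2 + u*u) + (u + (-45 + 5*(-1)))*(u + u) = (u**2 + u**2) + (u + (-45 - 5))*(2*u) = 2*u**2 + (u - 50)*(2*u) = 2*u**2 + (-50 + u)*(2*u) = 2*u**2 + 2*u*(-50 + u))
a(-3)*(-17) = (4*(-3)*(-25 - 3))*(-17) = (4*(-3)*(-28))*(-17) = 336*(-17) = -5712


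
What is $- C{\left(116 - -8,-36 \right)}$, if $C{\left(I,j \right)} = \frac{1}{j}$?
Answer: $\frac{1}{36} \approx 0.027778$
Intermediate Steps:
$- C{\left(116 - -8,-36 \right)} = - \frac{1}{-36} = \left(-1\right) \left(- \frac{1}{36}\right) = \frac{1}{36}$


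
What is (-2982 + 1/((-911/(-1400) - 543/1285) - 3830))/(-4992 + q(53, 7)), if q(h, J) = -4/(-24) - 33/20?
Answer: 246543177861960/412846794702017 ≈ 0.59718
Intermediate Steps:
q(h, J) = -89/60 (q(h, J) = -4*(-1/24) - 33*1/20 = ⅙ - 33/20 = -89/60)
(-2982 + 1/((-911/(-1400) - 543/1285) - 3830))/(-4992 + q(53, 7)) = (-2982 + 1/((-911/(-1400) - 543/1285) - 3830))/(-4992 - 89/60) = (-2982 + 1/((-911*(-1/1400) - 543*1/1285) - 3830))/(-299609/60) = (-2982 + 1/((911/1400 - 543/1285) - 3830))*(-60/299609) = (-2982 + 1/(82087/359800 - 3830))*(-60/299609) = (-2982 + 1/(-1377951913/359800))*(-60/299609) = (-2982 - 359800/1377951913)*(-60/299609) = -4109052964366/1377951913*(-60/299609) = 246543177861960/412846794702017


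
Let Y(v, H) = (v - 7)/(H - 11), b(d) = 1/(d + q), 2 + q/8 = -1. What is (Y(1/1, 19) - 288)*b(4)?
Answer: 231/16 ≈ 14.438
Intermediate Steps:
q = -24 (q = -16 + 8*(-1) = -16 - 8 = -24)
b(d) = 1/(-24 + d) (b(d) = 1/(d - 24) = 1/(-24 + d))
Y(v, H) = (-7 + v)/(-11 + H)
(Y(1/1, 19) - 288)*b(4) = ((-7 + 1/1)/(-11 + 19) - 288)/(-24 + 4) = ((-7 + 1)/8 - 288)/(-20) = ((⅛)*(-6) - 288)*(-1/20) = (-¾ - 288)*(-1/20) = -1155/4*(-1/20) = 231/16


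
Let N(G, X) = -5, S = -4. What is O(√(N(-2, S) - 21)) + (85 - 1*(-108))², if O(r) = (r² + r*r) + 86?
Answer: 37283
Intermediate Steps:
O(r) = 86 + 2*r² (O(r) = (r² + r²) + 86 = 2*r² + 86 = 86 + 2*r²)
O(√(N(-2, S) - 21)) + (85 - 1*(-108))² = (86 + 2*(√(-5 - 21))²) + (85 - 1*(-108))² = (86 + 2*(√(-26))²) + (85 + 108)² = (86 + 2*(I*√26)²) + 193² = (86 + 2*(-26)) + 37249 = (86 - 52) + 37249 = 34 + 37249 = 37283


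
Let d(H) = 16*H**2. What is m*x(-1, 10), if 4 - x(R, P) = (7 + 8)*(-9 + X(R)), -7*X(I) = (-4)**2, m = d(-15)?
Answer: 4366800/7 ≈ 6.2383e+5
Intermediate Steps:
m = 3600 (m = 16*(-15)**2 = 16*225 = 3600)
X(I) = -16/7 (X(I) = -1/7*(-4)**2 = -1/7*16 = -16/7)
x(R, P) = 1213/7 (x(R, P) = 4 - (7 + 8)*(-9 - 16/7) = 4 - 15*(-79)/7 = 4 - 1*(-1185/7) = 4 + 1185/7 = 1213/7)
m*x(-1, 10) = 3600*(1213/7) = 4366800/7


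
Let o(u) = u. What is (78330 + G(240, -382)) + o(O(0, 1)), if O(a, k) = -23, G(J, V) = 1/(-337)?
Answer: 26389458/337 ≈ 78307.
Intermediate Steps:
G(J, V) = -1/337
(78330 + G(240, -382)) + o(O(0, 1)) = (78330 - 1/337) - 23 = 26397209/337 - 23 = 26389458/337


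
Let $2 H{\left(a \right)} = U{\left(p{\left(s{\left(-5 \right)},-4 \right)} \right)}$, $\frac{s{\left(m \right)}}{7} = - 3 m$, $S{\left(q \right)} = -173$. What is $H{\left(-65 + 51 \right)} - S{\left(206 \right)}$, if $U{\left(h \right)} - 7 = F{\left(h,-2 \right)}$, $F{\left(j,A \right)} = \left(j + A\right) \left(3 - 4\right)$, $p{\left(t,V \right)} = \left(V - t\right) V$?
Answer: $- \frac{81}{2} \approx -40.5$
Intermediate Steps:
$s{\left(m \right)} = - 21 m$ ($s{\left(m \right)} = 7 \left(- 3 m\right) = - 21 m$)
$p{\left(t,V \right)} = V \left(V - t\right)$
$F{\left(j,A \right)} = - A - j$ ($F{\left(j,A \right)} = \left(A + j\right) \left(-1\right) = - A - j$)
$U{\left(h \right)} = 9 - h$ ($U{\left(h \right)} = 7 - \left(-2 + h\right) = 9 - h$)
$H{\left(a \right)} = - \frac{427}{2}$ ($H{\left(a \right)} = \frac{9 - - 4 \left(-4 - \left(-21\right) \left(-5\right)\right)}{2} = \frac{9 - - 4 \left(-4 - 105\right)}{2} = \frac{9 - \left(-4\right) \left(-109\right)}{2} = \frac{9 - 436}{2} = \frac{1}{2} \left(-427\right) = - \frac{427}{2}$)
$H{\left(-65 + 51 \right)} - S{\left(206 \right)} = - \frac{427}{2} - -173 = - \frac{427}{2} + 173 = - \frac{81}{2}$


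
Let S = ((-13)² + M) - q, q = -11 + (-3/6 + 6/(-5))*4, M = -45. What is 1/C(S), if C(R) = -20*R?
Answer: -1/2836 ≈ -0.00035261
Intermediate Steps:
q = -89/5 (q = -11 + (-3*⅙ + 6*(-⅕))*4 = -11 + (-½ - 6/5)*4 = -11 - 17/10*4 = -11 - 34/5 = -89/5 ≈ -17.800)
S = 709/5 (S = ((-13)² - 45) - 1*(-89/5) = (169 - 45) + 89/5 = 124 + 89/5 = 709/5 ≈ 141.80)
1/C(S) = 1/(-20*709/5) = 1/(-2836) = -1/2836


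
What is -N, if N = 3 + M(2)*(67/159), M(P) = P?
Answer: -611/159 ≈ -3.8428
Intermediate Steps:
N = 611/159 (N = 3 + 2*(67/159) = 3 + 134/159 = 611/159 ≈ 3.8428)
-N = -1*611/159 = -611/159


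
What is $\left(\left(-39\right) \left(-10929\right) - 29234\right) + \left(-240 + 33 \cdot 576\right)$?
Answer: $415765$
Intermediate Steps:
$\left(\left(-39\right) \left(-10929\right) - 29234\right) + \left(-240 + 33 \cdot 576\right) = \left(426231 - 29234\right) + \left(-240 + 19008\right) = 396997 + 18768 = 415765$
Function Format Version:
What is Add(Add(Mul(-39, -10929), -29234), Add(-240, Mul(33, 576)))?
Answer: 415765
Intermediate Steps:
Add(Add(Mul(-39, -10929), -29234), Add(-240, Mul(33, 576))) = Add(Add(426231, -29234), Add(-240, 19008)) = Add(396997, 18768) = 415765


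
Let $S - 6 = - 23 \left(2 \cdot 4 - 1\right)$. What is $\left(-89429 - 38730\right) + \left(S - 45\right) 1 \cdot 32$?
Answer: $-134559$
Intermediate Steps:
$S = -155$ ($S = 6 - 23 \left(2 \cdot 4 - 1\right) = 6 - 23 \left(8 - 1\right) = 6 - 161 = -155$)
$\left(-89429 - 38730\right) + \left(S - 45\right) 1 \cdot 32 = \left(-89429 - 38730\right) + \left(-155 - 45\right) 1 \cdot 32 = -128159 - 6400 = -134559$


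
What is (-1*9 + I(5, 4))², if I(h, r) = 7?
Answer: 4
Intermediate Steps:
(-1*9 + I(5, 4))² = (-1*9 + 7)² = (-9 + 7)² = (-2)² = 4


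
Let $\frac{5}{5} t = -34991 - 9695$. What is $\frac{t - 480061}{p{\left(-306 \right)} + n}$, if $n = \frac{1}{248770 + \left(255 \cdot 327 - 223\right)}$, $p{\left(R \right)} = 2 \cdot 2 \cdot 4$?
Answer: $- \frac{174180321204}{5310913} \approx -32797.0$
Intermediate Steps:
$p{\left(R \right)} = 16$ ($p{\left(R \right)} = 4 \cdot 4 = 16$)
$t = -44686$ ($t = -34991 - 9695 = -44686$)
$n = \frac{1}{331932}$ ($n = \frac{1}{248770 + \left(83385 - 223\right)} = \frac{1}{248770 + 83162} = \frac{1}{331932} \approx 3.0127 \cdot 10^{-6}$)
$\frac{t - 480061}{p{\left(-306 \right)} + n} = \frac{-44686 - 480061}{16 + \frac{1}{331932}} = \frac{-44686 - 480061}{\frac{5310913}{331932}} = \left(-44686 - 480061\right) \frac{331932}{5310913} = \left(-524747\right) \frac{331932}{5310913} = - \frac{174180321204}{5310913}$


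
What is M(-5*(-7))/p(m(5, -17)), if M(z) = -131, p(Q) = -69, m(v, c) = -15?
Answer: 131/69 ≈ 1.8986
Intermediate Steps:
M(-5*(-7))/p(m(5, -17)) = -131/(-69) = -131*(-1/69) = 131/69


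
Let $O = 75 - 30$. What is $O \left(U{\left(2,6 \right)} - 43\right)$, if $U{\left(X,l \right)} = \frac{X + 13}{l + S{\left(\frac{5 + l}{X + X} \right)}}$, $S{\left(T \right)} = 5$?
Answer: $- \frac{20610}{11} \approx -1873.6$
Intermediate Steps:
$O = 45$ ($O = 75 - 30 = 45$)
$U{\left(X,l \right)} = \frac{13 + X}{5 + l}$ ($U{\left(X,l \right)} = \frac{X + 13}{l + 5} = \frac{13 + X}{5 + l}$)
$O \left(U{\left(2,6 \right)} - 43\right) = 45 \left(\frac{13 + 2}{5 + 6} - 43\right) = 45 \left(\frac{1}{11} \cdot 15 - 43\right) = 45 \left(\frac{15}{11} - 43\right) = 45 \left(- \frac{458}{11}\right) = - \frac{20610}{11}$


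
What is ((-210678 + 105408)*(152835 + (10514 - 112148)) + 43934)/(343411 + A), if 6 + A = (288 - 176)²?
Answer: -489989576/32359 ≈ -15142.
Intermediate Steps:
A = 12538 (A = -6 + (288 - 176)² = -6 + 112² = -6 + 12544 = 12538)
((-210678 + 105408)*(152835 + (10514 - 112148)) + 43934)/(343411 + A) = ((-210678 + 105408)*(152835 + (10514 - 112148)) + 43934)/(343411 + 12538) = (-105270*(152835 - 101634) + 43934)/355949 = (-105270*51201 + 43934)*(1/355949) = (-5389929270 + 43934)*(1/355949) = -5389885336*1/355949 = -489989576/32359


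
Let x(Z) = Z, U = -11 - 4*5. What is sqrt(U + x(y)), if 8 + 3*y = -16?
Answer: I*sqrt(39) ≈ 6.245*I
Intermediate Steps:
y = -8 (y = -8/3 + (1/3)*(-16) = -8/3 - 16/3 = -8)
U = -31 (U = -11 - 20 = -31)
sqrt(U + x(y)) = sqrt(-31 - 8) = sqrt(-39) = I*sqrt(39)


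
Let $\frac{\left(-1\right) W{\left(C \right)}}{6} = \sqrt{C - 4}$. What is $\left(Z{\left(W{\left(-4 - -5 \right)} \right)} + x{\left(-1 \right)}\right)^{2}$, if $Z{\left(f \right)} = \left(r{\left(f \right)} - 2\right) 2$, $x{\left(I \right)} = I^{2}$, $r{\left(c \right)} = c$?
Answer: $-423 + 72 i \sqrt{3} \approx -423.0 + 124.71 i$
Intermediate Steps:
$W{\left(C \right)} = - 6 \sqrt{-4 + C}$ ($W{\left(C \right)} = - 6 \sqrt{C - 4} = - 6 \sqrt{-4 + C}$)
$Z{\left(f \right)} = -4 + 2 f$ ($Z{\left(f \right)} = \left(f - 2\right) 2 = \left(-2 + f\right) 2 = -4 + 2 f$)
$\left(Z{\left(W{\left(-4 - -5 \right)} \right)} + x{\left(-1 \right)}\right)^{2} = \left(\left(-4 + 2 \left(- 6 \sqrt{-4 - -1}\right)\right) + \left(-1\right)^{2}\right)^{2} = \left(\left(-4 + 2 \left(- 6 \sqrt{-4 + \left(-4 + 5\right)}\right)\right) + 1\right)^{2} = \left(\left(-4 + 2 \left(- 6 \sqrt{-4 + 1}\right)\right) + 1\right)^{2} = \left(\left(-4 + 2 \left(- 6 \sqrt{-3}\right)\right) + 1\right)^{2} = \left(\left(-4 + 2 \left(- 6 i \sqrt{3}\right)\right) + 1\right)^{2} = \left(\left(-4 - 12 i \sqrt{3}\right) + 1\right)^{2} = \left(-3 - 12 i \sqrt{3}\right)^{2}$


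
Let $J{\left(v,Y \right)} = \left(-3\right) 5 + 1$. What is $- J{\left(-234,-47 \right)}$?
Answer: $14$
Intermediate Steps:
$J{\left(v,Y \right)} = -14$ ($J{\left(v,Y \right)} = -15 + 1 = -14$)
$- J{\left(-234,-47 \right)} = \left(-1\right) \left(-14\right) = 14$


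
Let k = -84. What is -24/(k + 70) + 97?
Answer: 691/7 ≈ 98.714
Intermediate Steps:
-24/(k + 70) + 97 = -24/(-84 + 70) + 97 = -24/(-14) + 97 = -24*(-1/14) + 97 = 12/7 + 97 = 691/7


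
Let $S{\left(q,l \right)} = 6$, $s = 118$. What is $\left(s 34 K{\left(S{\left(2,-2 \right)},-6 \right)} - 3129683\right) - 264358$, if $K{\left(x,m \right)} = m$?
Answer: $-3418113$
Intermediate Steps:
$\left(s 34 K{\left(S{\left(2,-2 \right)},-6 \right)} - 3129683\right) - 264358 = \left(118 \cdot 34 \left(-6\right) - 3129683\right) - 264358 = \left(4012 \left(-6\right) - 3129683\right) - 264358 = \left(-24072 - 3129683\right) - 264358 = -3153755 - 264358 = -3418113$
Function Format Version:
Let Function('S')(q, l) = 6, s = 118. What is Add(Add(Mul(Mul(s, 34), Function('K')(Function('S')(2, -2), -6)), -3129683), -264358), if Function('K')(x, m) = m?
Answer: -3418113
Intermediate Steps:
Add(Add(Mul(Mul(s, 34), Function('K')(Function('S')(2, -2), -6)), -3129683), -264358) = Add(Add(Mul(Mul(118, 34), -6), -3129683), -264358) = Add(Add(Mul(4012, -6), -3129683), -264358) = Add(Add(-24072, -3129683), -264358) = Add(-3153755, -264358) = -3418113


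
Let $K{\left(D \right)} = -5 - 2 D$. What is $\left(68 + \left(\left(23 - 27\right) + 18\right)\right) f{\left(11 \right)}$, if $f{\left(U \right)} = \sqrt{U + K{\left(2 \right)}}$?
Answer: $82 \sqrt{2} \approx 115.97$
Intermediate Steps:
$f{\left(U \right)} = \sqrt{-9 + U}$ ($f{\left(U \right)} = \sqrt{U - 9} = \sqrt{-9 + U}$)
$\left(68 + \left(\left(23 - 27\right) + 18\right)\right) f{\left(11 \right)} = \left(68 + \left(\left(23 - 27\right) + 18\right)\right) \sqrt{-9 + 11} = \left(68 + \left(\left(23 - 27\right) + 18\right)\right) \sqrt{2} = \left(68 + \left(-4 + 18\right)\right) \sqrt{2} = \left(68 + 14\right) \sqrt{2} = 82 \sqrt{2}$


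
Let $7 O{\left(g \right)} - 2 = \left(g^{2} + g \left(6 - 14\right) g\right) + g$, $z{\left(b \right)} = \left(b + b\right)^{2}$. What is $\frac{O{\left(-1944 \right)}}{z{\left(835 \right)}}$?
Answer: $- \frac{13227947}{9761150} \approx -1.3552$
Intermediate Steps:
$z{\left(b \right)} = 4 b^{2}$ ($z{\left(b \right)} = \left(2 b\right)^{2} = 4 b^{2}$)
$O{\left(g \right)} = \frac{2}{7} - g^{2} + \frac{g}{7}$ ($O{\left(g \right)} = \frac{2}{7} + \frac{\left(g^{2} + g \left(6 - 14\right) g\right) + g}{7} = \frac{2}{7} + \frac{\left(g^{2} + g \left(-8\right) g\right) + g}{7} = \frac{2}{7} + \frac{\left(g^{2} + - 8 g g\right) + g}{7} = \frac{2}{7} + \frac{\left(g^{2} - 8 g^{2}\right) + g}{7} = \frac{2}{7} + \frac{- 7 g^{2} + g}{7} = \frac{2}{7} + \frac{g - 7 g^{2}}{7} = \frac{2}{7} - \left(g^{2} - \frac{g}{7}\right) = \frac{2}{7} - g^{2} + \frac{g}{7}$)
$\frac{O{\left(-1944 \right)}}{z{\left(835 \right)}} = \frac{\frac{2}{7} - \left(-1944\right)^{2} + \frac{1}{7} \left(-1944\right)}{4 \cdot 835^{2}} = \frac{\frac{2}{7} - 3779136 - \frac{1944}{7}}{4 \cdot 697225} = \frac{\frac{2}{7} - 3779136 - \frac{1944}{7}}{2788900} = \left(- \frac{26455894}{7}\right) \frac{1}{2788900} = - \frac{13227947}{9761150}$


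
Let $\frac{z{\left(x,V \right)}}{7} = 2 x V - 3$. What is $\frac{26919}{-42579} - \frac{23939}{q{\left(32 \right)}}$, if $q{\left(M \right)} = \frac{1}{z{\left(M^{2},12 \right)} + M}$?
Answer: $- \frac{6494933444526}{1577} \approx -4.1185 \cdot 10^{9}$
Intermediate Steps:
$z{\left(x,V \right)} = -21 + 14 V x$ ($z{\left(x,V \right)} = 7 \left(2 x V - 3\right) = 7 \left(2 V x - 3\right) = 7 \left(-3 + 2 V x\right) = -21 + 14 V x$)
$q{\left(M \right)} = \frac{1}{-21 + M + 168 M^{2}}$ ($q{\left(M \right)} = \frac{1}{\left(-21 + 14 \cdot 12 M^{2}\right) + M} = \frac{1}{\left(-21 + 168 M^{2}\right) + M} = \frac{1}{-21 + M + 168 M^{2}}$)
$\frac{26919}{-42579} - \frac{23939}{q{\left(32 \right)}} = \frac{26919}{-42579} - \frac{23939}{\frac{1}{-21 + 32 + 168 \cdot 32^{2}}} = 26919 \left(- \frac{1}{42579}\right) - \frac{23939}{\frac{1}{-21 + 32 + 168 \cdot 1024}} = - \frac{997}{1577} - \frac{23939}{\frac{1}{-21 + 32 + 172032}} = - \frac{997}{1577} - \frac{23939}{\frac{1}{172043}} = - \frac{997}{1577} - 23939 \frac{1}{\frac{1}{172043}} = - \frac{997}{1577} - 4118537377 = - \frac{6494933444526}{1577}$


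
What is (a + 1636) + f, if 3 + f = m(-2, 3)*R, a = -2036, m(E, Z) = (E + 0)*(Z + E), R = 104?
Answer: -611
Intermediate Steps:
m(E, Z) = E*(E + Z)
f = -211 (f = -3 - 2*(-2 + 3)*104 = -3 - 2*1*104 = -3 - 2*104 = -3 - 208 = -211)
(a + 1636) + f = (-2036 + 1636) - 211 = -400 - 211 = -611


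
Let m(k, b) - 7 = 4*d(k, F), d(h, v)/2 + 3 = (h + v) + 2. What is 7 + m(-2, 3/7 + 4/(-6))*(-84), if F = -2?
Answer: 2779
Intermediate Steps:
d(h, v) = -2 + 2*h + 2*v (d(h, v) = -6 + 2*((h + v) + 2) = -6 + 2*(2 + h + v) = -6 + (4 + 2*h + 2*v) = -2 + 2*h + 2*v)
m(k, b) = -17 + 8*k (m(k, b) = 7 + 4*(-2 + 2*k + 2*(-2)) = 7 + 4*(-2 + 2*k - 4) = 7 + 4*(-6 + 2*k) = 7 + (-24 + 8*k) = -17 + 8*k)
7 + m(-2, 3/7 + 4/(-6))*(-84) = 7 + (-17 + 8*(-2))*(-84) = 7 + (-17 - 16)*(-84) = 7 - 33*(-84) = 7 + 2772 = 2779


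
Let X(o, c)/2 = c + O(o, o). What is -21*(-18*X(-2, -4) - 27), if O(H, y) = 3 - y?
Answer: 1323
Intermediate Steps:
X(o, c) = 6 - 2*o + 2*c (X(o, c) = 2*(c + (3 - o)) = 2*(3 + c - o) = 6 - 2*o + 2*c)
-21*(-18*X(-2, -4) - 27) = -21*(-18*(6 - 2*(-2) + 2*(-4)) - 27) = -21*(-18*(6 + 4 - 8) - 27) = -21*(-18*2 - 27) = -21*(-36 - 27) = -21*(-63) = 1323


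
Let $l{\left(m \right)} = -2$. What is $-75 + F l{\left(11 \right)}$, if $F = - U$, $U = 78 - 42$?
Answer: $-3$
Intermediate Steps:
$U = 36$ ($U = 78 - 42 = 36$)
$F = -36$ ($F = \left(-1\right) 36 = -36$)
$-75 + F l{\left(11 \right)} = -75 - -72 = -75 + 72 = -3$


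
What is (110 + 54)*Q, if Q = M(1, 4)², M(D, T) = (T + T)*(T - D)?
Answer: 94464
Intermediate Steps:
M(D, T) = 2*T*(T - D) (M(D, T) = (2*T)*(T - D) = 2*T*(T - D))
Q = 576 (Q = (2*4*(4 - 1*1))² = (2*4*(4 - 1))² = (2*4*3)² = 24² = 576)
(110 + 54)*Q = (110 + 54)*576 = 164*576 = 94464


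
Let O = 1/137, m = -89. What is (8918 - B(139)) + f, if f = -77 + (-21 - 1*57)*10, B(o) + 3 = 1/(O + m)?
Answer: 98316425/12192 ≈ 8064.0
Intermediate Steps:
O = 1/137 ≈ 0.0072993
B(o) = -36713/12192 (B(o) = -3 + 1/(1/137 - 89) = -3 + 1/(-12192/137) = -3 - 137/12192 = -36713/12192)
f = -857 (f = -77 + (-21 - 57)*10 = -77 - 78*10 = -77 - 780 = -857)
(8918 - B(139)) + f = (8918 - 1*(-36713/12192)) - 857 = (8918 + 36713/12192) - 857 = 108764969/12192 - 857 = 98316425/12192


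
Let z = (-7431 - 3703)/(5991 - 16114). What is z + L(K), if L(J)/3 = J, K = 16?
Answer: 497038/10123 ≈ 49.100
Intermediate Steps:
L(J) = 3*J
z = 11134/10123 (z = -11134/(-10123) = -11134*(-1/10123) = 11134/10123 ≈ 1.0999)
z + L(K) = 11134/10123 + 3*16 = 11134/10123 + 48 = 497038/10123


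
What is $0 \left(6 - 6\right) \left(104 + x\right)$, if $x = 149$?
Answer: $0$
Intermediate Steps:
$0 \left(6 - 6\right) \left(104 + x\right) = 0 \left(6 - 6\right) \left(104 + 149\right) = 0 \cdot 0 \cdot 253 = 0 \cdot 253 = 0$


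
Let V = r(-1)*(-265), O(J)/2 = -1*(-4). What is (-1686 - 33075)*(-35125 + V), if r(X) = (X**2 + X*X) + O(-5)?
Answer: 1313096775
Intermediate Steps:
O(J) = 8 (O(J) = 2*(-1*(-4)) = 2*4 = 8)
r(X) = 8 + 2*X**2 (r(X) = (X**2 + X*X) + 8 = (X**2 + X**2) + 8 = 2*X**2 + 8 = 8 + 2*X**2)
V = -2650 (V = (8 + 2*(-1)**2)*(-265) = (8 + 2*1)*(-265) = (8 + 2)*(-265) = 10*(-265) = -2650)
(-1686 - 33075)*(-35125 + V) = (-1686 - 33075)*(-35125 - 2650) = -34761*(-37775) = 1313096775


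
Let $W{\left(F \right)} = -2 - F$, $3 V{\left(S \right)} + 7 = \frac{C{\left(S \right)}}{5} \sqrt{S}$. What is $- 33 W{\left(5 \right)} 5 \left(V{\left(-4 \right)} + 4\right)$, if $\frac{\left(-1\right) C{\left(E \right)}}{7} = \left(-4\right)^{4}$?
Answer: $1925 - 275968 i \approx 1925.0 - 2.7597 \cdot 10^{5} i$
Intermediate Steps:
$C{\left(E \right)} = -1792$ ($C{\left(E \right)} = - 7 \left(-4\right)^{4} = \left(-7\right) 256 = -1792$)
$V{\left(S \right)} = - \frac{7}{3} - \frac{1792 \sqrt{S}}{15}$ ($V{\left(S \right)} = - \frac{7}{3} + \frac{- \frac{1792}{5} \sqrt{S}}{3} = - \frac{7}{3} + \frac{\left(-1792\right) \frac{1}{5} \sqrt{S}}{3} = - \frac{7}{3} + \frac{\left(- \frac{1792}{5}\right) \sqrt{S}}{3} = - \frac{7}{3} - \frac{1792 \sqrt{S}}{15}$)
$- 33 W{\left(5 \right)} 5 \left(V{\left(-4 \right)} + 4\right) = - 33 \left(-2 - 5\right) 5 \left(\left(- \frac{7}{3} - \frac{1792 \sqrt{-4}}{15}\right) + 4\right) = - 33 \left(-2 - 5\right) 5 \left(\left(- \frac{7}{3} - \frac{1792 \cdot 2 i}{15}\right) + 4\right) = \left(-33\right) \left(-7\right) 5 \left(\left(- \frac{7}{3} - \frac{3584 i}{15}\right) + 4\right) = 231 \cdot 5 \left(\frac{5}{3} - \frac{3584 i}{15}\right) = 231 \left(\frac{25}{3} - \frac{3584 i}{3}\right) = 1925 - 275968 i$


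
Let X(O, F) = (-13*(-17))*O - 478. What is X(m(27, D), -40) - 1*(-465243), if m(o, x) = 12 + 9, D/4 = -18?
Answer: 469406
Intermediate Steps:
D = -72 (D = 4*(-18) = -72)
m(o, x) = 21
X(O, F) = -478 + 221*O (X(O, F) = 221*O - 478 = -478 + 221*O)
X(m(27, D), -40) - 1*(-465243) = (-478 + 221*21) - 1*(-465243) = (-478 + 4641) + 465243 = 4163 + 465243 = 469406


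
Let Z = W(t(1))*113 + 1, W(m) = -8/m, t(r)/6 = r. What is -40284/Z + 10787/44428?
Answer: 5374056019/19948172 ≈ 269.40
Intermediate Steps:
t(r) = 6*r
Z = -449/3 (Z = -8/(6*1)*113 + 1 = -8/6*113 + 1 = -8*⅙*113 + 1 = -4/3*113 + 1 = -452/3 + 1 = -449/3 ≈ -149.67)
-40284/Z + 10787/44428 = -40284/(-449/3) + 10787/44428 = -40284*(-3/449) + 10787*(1/44428) = 120852/449 + 10787/44428 = 5374056019/19948172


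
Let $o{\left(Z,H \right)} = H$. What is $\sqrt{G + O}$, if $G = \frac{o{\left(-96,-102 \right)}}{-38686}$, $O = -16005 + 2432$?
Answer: $\frac{2 i \sqrt{1509619306}}{667} \approx 116.5 i$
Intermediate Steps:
$O = -13573$
$G = \frac{51}{19343}$ ($G = - \frac{102}{-38686} = \left(-102\right) \left(- \frac{1}{38686}\right) = \frac{51}{19343} \approx 0.0026366$)
$\sqrt{G + O} = \sqrt{\frac{51}{19343} - 13573} = \sqrt{- \frac{262542488}{19343}} = \frac{2 i \sqrt{1509619306}}{667}$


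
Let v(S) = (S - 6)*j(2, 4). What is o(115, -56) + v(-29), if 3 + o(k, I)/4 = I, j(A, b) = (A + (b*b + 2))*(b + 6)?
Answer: -7236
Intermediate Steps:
j(A, b) = (6 + b)*(2 + A + b**2) (j(A, b) = (A + (b**2 + 2))*(6 + b) = (A + (2 + b**2))*(6 + b) = (2 + A + b**2)*(6 + b) = (6 + b)*(2 + A + b**2))
v(S) = -1200 + 200*S (v(S) = (S - 6)*(12 + 4**3 + 2*4 + 6*2 + 6*4**2 + 2*4) = (-6 + S)*(12 + 64 + 8 + 12 + 6*16 + 8) = (-6 + S)*(12 + 64 + 8 + 12 + 96 + 8) = (-6 + S)*200 = -1200 + 200*S)
o(k, I) = -12 + 4*I
o(115, -56) + v(-29) = (-12 + 4*(-56)) + (-1200 + 200*(-29)) = (-12 - 224) + (-1200 - 5800) = -236 - 7000 = -7236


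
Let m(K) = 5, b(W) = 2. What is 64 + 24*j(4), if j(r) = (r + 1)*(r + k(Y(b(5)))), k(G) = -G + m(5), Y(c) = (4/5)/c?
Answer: 1096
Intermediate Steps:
Y(c) = 4/(5*c) (Y(c) = (4*(⅕))/c = 4/(5*c))
k(G) = 5 - G (k(G) = -G + 5 = 5 - G)
j(r) = (1 + r)*(23/5 + r) (j(r) = (r + 1)*(r + (5 - 4/(5*2))) = (1 + r)*(r + (5 - 4/(5*2))) = (1 + r)*(r + (5 - 1*⅖)) = (1 + r)*(r + (5 - ⅖)) = (1 + r)*(r + 23/5) = (1 + r)*(23/5 + r))
64 + 24*j(4) = 64 + 24*(23/5 + 4² + (28/5)*4) = 64 + 24*(23/5 + 16 + 112/5) = 64 + 24*43 = 64 + 1032 = 1096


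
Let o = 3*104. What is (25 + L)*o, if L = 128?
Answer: 47736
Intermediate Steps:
o = 312
(25 + L)*o = (25 + 128)*312 = 153*312 = 47736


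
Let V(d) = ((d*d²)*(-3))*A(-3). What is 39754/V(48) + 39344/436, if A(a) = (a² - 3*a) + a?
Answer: 24472948927/271226880 ≈ 90.231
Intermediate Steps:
A(a) = a² - 2*a
V(d) = -45*d³ (V(d) = ((d*d²)*(-3))*(-3*(-2 - 3)) = (d³*(-3))*(-3*(-5)) = -3*d³*15 = -45*d³)
39754/V(48) + 39344/436 = 39754/((-45*48³)) + 39344/436 = 39754/((-45*110592)) + 39344*(1/436) = 39754/(-4976640) + 9836/109 = 39754*(-1/4976640) + 9836/109 = -19877/2488320 + 9836/109 = 24472948927/271226880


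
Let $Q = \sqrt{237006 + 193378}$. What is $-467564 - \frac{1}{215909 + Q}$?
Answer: $- \frac{21796087748080817}{46616265897} + \frac{4 \sqrt{26899}}{46616265897} \approx -4.6756 \cdot 10^{5}$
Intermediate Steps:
$Q = 4 \sqrt{26899}$ ($Q = \sqrt{430384} = 4 \sqrt{26899} \approx 656.04$)
$-467564 - \frac{1}{215909 + Q} = -467564 - \frac{1}{215909 + 4 \sqrt{26899}}$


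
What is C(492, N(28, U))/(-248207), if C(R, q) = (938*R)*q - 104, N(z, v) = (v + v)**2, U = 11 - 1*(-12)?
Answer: -976525432/248207 ≈ -3934.3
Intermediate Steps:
U = 23 (U = 11 + 12 = 23)
N(z, v) = 4*v**2 (N(z, v) = (2*v)**2 = 4*v**2)
C(R, q) = -104 + 938*R*q (C(R, q) = 938*R*q - 104 = -104 + 938*R*q)
C(492, N(28, U))/(-248207) = (-104 + 938*492*(4*23**2))/(-248207) = (-104 + 938*492*(4*529))*(-1/248207) = (-104 + 938*492*2116)*(-1/248207) = (-104 + 976525536)*(-1/248207) = 976525432*(-1/248207) = -976525432/248207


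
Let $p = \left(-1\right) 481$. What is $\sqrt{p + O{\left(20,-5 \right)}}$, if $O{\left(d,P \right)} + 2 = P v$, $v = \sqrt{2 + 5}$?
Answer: $\sqrt{-483 - 5 \sqrt{7}} \approx 22.276 i$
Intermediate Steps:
$v = \sqrt{7} \approx 2.6458$
$O{\left(d,P \right)} = -2 + P \sqrt{7}$
$p = -481$
$\sqrt{p + O{\left(20,-5 \right)}} = \sqrt{-481 - \left(2 + 5 \sqrt{7}\right)} = \sqrt{-483 - 5 \sqrt{7}}$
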